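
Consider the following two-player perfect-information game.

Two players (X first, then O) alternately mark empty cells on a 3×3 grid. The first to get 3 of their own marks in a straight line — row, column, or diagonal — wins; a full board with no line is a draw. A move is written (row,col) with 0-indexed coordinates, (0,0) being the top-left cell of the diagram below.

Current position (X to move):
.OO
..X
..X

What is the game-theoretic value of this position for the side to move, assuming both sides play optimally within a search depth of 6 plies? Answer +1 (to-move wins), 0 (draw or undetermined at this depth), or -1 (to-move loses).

value(.OO/..X/..X, X) = -1

p1 X@[.OO/..X/..X]: (0,0)[XOO/..X/..X]-1* (1,0)[.OO/X.X/..X]-1 (1,1)[.OO/.XX/..X]-1 (2,0)[.OO/..X/X.X]-1 (2,1)[.OO/..X/.XX]-1
p2 O@[XOO/..X/..X]: (1,0)[XOO/O.X/..X]-1 (1,1)[XOO/.OX/..X]+1* (2,0)[XOO/..X/O.X]-1 (2,1)[XOO/..X/.OX]-1
p3 X@[XOO/.OX/..X]: (1,0)[XOO/XOX/..X]-1* (2,0)[XOO/.OX/X.X]-1 (2,1)[XOO/.OX/.XX]-1
p4 O@[XOO/XOX/..X]: (2,0)[XOO/XOX/O.X]+1* (2,1)[XOO/XOX/.OX]+1
p5 X@[XOO/XOX/O.X] terminal -1; root [.OO/..X/..X] d6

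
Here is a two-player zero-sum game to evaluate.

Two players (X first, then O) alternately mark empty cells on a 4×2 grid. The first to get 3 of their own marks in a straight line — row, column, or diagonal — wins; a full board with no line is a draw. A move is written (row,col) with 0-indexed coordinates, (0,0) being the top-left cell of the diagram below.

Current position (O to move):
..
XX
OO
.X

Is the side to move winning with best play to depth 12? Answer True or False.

[../XX/OO/.X] O move#1: (0,0):+0/O./XX/OO/.X*, (0,1):+0/.O/XX/OO/.X, (3,0):+0/../XX/OO/OX
[O./XX/OO/.X] X move#2: (0,1):+0/OX/XX/OO/.X*, (3,0):+0/O./XX/OO/XX
[OX/XX/OO/.X] O move#3: (3,0):+0/OX/XX/OO/OX*
[OX/XX/OO/OX] end (terminal +0, X#4); searched ../XX/OO/.X to 12

O winning at [../XX/OO/.X]: False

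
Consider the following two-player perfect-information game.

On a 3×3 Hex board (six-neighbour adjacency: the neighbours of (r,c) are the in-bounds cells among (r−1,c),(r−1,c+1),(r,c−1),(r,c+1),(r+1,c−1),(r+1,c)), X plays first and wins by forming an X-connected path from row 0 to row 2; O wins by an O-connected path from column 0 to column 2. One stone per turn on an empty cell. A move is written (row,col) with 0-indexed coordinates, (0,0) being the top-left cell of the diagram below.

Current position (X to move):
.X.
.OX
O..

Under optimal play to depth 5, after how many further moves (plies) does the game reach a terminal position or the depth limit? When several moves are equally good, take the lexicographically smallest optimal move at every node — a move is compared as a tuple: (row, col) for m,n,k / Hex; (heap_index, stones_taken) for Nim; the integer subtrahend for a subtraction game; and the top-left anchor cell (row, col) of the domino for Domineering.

[.X./.OX/O..] X move#1: (0,0):-1/XX./.OX/O.., (0,2):+1/.XX/.OX/O..*, (1,0):-1/.X./XOX/O.., (2,1):-1/.X./.OX/OX., (2,2):-1/.X./.OX/O.X
[.XX/.OX/O..] O move#2: (0,0):-1/OXX/.OX/O..*, (1,0):-1/.XX/OOX/O.., (2,1):-1/.XX/.OX/OO., (2,2):-1/.XX/.OX/O.O
[OXX/.OX/O..] X move#3: (1,0):+1/OXX/XOX/O..*, (2,1):+1/OXX/.OX/OX., (2,2):+1/OXX/.OX/O.X
[OXX/XOX/O..] O move#4: (2,1):-1/OXX/XOX/OO.*, (2,2):-1/OXX/XOX/O.O
[OXX/XOX/OO.] X move#5: (2,2):+1/OXX/XOX/OOX*
[OXX/XOX/OOX] end (terminal -1, O#6); searched .X./.OX/O.. to 5

PV length from [.X./.OX/O..]: 5 plies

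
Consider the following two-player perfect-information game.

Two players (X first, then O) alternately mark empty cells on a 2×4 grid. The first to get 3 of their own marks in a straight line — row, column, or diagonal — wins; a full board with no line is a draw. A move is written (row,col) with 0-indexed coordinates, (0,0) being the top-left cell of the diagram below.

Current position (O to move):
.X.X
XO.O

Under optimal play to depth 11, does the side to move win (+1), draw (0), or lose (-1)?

value(.X.X/XO.O, O) = +1

ply 1, O at .X.X/XO.O | (0,0)=-1→OX.X/XO.O; (0,2)=+0→.XOX/XO.O; (1,2)=+1→.X.X/XOOO*
ply 2: .X.X/XOOO is terminal -1 (X); from .X.X/XO.O depth 11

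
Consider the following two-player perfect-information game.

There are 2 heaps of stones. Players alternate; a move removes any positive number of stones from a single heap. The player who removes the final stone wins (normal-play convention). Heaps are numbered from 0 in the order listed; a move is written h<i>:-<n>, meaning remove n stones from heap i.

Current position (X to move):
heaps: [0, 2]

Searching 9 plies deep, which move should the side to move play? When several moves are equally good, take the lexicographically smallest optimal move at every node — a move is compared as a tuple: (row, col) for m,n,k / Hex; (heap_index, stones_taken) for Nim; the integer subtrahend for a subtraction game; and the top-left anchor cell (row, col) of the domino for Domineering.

X's best at [(0,2)]: h1:-2

ply 1, X at (0,2) | h1:-1=-1→(0,1); h1:-2=+1→(0,0)*
ply 2: (0,0) is terminal -1 (O); from (0,2) depth 9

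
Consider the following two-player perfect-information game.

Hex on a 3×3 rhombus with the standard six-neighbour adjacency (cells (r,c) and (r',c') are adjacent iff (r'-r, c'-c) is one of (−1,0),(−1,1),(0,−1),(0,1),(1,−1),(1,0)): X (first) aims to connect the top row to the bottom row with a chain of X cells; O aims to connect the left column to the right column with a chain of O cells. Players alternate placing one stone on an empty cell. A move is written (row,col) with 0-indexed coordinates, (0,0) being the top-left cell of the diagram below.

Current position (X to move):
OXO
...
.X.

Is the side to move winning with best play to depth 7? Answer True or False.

p1 X@[OXO/.../.X.]: (1,0)[OXO/X../.X.]+1* (1,1)[OXO/.X./.X.]+1 (1,2)[OXO/..X/.X.]-1 (2,0)[OXO/.../XX.]+1 (2,2)[OXO/.../.XX]-1
p2 O@[OXO/X../.X.]: (1,1)[OXO/XO./.X.]-1* (1,2)[OXO/X.O/.X.]-1 (2,0)[OXO/X../OX.]-1 (2,2)[OXO/X../.XO]-1
p3 X@[OXO/XO./.X.]: (1,2)[OXO/XOX/.X.]-1 (2,0)[OXO/XO./XX.]+1* (2,2)[OXO/XO./.XX]-1
p4 O@[OXO/XO./XX.] terminal -1; root [OXO/.../.X.] d7

X winning at [OXO/.../.X.]: True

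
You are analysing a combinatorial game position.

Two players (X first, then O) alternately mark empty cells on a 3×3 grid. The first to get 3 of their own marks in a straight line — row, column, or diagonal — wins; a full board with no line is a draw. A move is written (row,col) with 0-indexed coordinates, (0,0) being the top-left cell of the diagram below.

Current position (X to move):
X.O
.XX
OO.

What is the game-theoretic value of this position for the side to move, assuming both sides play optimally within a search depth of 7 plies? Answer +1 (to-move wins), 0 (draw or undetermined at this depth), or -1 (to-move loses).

value(X.O/.XX/OO., X) = +1

[X.O/.XX/OO.] X move#1: (0,1):-1/XXO/.XX/OO., (1,0):+1/X.O/XXX/OO.*, (2,2):+1/X.O/.XX/OOX
[X.O/XXX/OO.] end (terminal -1, O#2); searched X.O/.XX/OO. to 7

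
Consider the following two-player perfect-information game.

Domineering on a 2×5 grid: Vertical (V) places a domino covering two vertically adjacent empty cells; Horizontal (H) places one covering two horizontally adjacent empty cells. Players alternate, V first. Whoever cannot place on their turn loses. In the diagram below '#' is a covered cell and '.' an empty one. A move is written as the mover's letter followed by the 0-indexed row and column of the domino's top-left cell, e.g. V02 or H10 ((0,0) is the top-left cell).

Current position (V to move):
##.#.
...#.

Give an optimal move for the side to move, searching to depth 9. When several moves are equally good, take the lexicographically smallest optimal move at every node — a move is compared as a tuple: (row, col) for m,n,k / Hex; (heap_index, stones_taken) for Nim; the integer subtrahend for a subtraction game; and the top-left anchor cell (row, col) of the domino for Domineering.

ply 1, V at ##.#./...#. | V02=+1→####./..##.*; V04=-1→##.##/...##
ply 2, H at ####./..##. | H10=-1→####./####.*
ply 3, V at ####./####. | V04=+1→#####/#####*
ply 4: #####/##### is terminal -1 (H); from ##.#./...#. depth 9

V's best at [##.#./...#.]: V02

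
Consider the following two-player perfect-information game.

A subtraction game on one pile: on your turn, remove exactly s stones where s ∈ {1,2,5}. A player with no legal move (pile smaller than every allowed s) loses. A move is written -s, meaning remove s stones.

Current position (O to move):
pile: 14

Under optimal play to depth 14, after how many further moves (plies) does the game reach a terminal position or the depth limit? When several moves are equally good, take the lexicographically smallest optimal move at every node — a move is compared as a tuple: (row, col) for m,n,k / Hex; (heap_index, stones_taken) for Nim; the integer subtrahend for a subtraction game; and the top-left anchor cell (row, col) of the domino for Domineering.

p1 O@[14]: -1[13]-1 -2[12]+1* -5[9]+1
p2 X@[12]: -1[11]-1* -2[10]-1 -5[7]-1
p3 O@[11]: -1[10]-1 -2[9]+1* -5[6]+1
p4 X@[9]: -1[8]-1* -2[7]-1 -5[4]-1
p5 O@[8]: -1[7]-1 -2[6]+1* -5[3]+1
p6 X@[6]: -1[5]-1* -2[4]-1 -5[1]-1
p7 O@[5]: -1[4]-1 -2[3]+1* -5[0]+1
p8 X@[3]: -1[2]-1* -2[1]-1
p9 O@[2]: -1[1]-1 -2[0]+1*
p10 X@[0] terminal -1; root [14] d14

PV length from [14]: 9 plies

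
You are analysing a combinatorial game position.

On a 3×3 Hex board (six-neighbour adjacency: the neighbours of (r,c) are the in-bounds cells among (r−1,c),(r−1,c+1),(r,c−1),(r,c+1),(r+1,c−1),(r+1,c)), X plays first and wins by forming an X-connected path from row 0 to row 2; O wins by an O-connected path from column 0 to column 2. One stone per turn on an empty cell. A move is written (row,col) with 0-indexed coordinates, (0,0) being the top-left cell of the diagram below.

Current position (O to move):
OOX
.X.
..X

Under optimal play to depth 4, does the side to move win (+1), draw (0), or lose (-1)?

value(OOX/.X./..X, O) = -1

p1 O@[OOX/.X./..X]: (1,0)[OOX/OX./..X]-1* (1,2)[OOX/.XO/..X]-1 (2,0)[OOX/.X./O.X]-1 (2,1)[OOX/.X./.OX]-1
p2 X@[OOX/OX./..X]: (1,2)[OOX/OXX/..X]+1* (2,0)[OOX/OX./X.X]+1 (2,1)[OOX/OX./.XX]+1
p3 O@[OOX/OXX/..X] terminal -1; root [OOX/.X./..X] d4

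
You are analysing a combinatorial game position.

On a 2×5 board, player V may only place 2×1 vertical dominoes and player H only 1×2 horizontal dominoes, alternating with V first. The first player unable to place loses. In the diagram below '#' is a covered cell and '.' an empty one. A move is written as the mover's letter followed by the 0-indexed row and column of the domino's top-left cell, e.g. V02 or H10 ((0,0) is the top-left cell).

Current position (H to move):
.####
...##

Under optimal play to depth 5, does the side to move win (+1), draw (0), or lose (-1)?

[.####/...##] H move#1: H10:+1/.####/##.##*, H11:-1/.####/.####
[.####/##.##] end (terminal -1, V#2); searched .####/...## to 5

value(.####/...##, H) = +1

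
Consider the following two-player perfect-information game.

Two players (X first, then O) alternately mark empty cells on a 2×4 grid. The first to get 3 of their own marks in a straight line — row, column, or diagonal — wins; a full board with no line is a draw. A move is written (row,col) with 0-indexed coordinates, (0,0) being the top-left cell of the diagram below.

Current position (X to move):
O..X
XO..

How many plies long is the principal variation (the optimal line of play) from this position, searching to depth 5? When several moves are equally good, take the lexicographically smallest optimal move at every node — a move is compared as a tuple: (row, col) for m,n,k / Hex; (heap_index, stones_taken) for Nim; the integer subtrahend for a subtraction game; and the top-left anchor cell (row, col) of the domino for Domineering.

ply 1, X at O..X/XO.. | (0,1)=+0→OX.X/XO..*; (0,2)=+0→O.XX/XO..; (1,2)=+0→O..X/XOX.; (1,3)=+0→O..X/XO.X
ply 2, O at OX.X/XO.. | (0,2)=+0→OXOX/XO..*; (1,2)=-1→OX.X/XOO.; (1,3)=-1→OX.X/XO.O
ply 3, X at OXOX/XO.. | (1,2)=+0→OXOX/XOX.*; (1,3)=+0→OXOX/XO.X
ply 4, O at OXOX/XOX. | (1,3)=+0→OXOX/XOXO*
ply 5: OXOX/XOXO is terminal +0 (X); from O..X/XO.. depth 5

PV length from [O..X/XO..]: 4 plies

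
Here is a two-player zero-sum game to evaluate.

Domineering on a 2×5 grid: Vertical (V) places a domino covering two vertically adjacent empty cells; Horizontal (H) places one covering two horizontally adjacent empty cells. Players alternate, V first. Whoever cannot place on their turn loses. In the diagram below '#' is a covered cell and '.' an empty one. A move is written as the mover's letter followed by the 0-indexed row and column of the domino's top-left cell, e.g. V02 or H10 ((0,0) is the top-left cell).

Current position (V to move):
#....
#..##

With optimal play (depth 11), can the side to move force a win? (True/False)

V winning at [#..../#..##]: True

[#..../#..##] V move#1: V01:-1/##.../##.##, V02:+1/#.#../#.###*
[#.#../#.###] H move#2: H03:-1/#.###/#.###*
[#.###/#.###] V move#3: V01:+1/#####/#####*
[#####/#####] end (terminal -1, H#4); searched #..../#..## to 11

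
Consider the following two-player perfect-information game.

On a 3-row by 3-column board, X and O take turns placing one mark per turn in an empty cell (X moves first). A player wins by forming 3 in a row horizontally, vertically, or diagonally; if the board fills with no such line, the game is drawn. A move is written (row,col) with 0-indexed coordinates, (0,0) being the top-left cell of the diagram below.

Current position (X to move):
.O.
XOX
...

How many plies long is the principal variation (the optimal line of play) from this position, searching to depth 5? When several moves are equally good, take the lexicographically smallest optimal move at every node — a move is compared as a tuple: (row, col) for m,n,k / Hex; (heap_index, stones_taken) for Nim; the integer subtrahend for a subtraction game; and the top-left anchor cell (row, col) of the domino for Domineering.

ply 1, X at .O./XOX/... | (0,0)=-1→XO./XOX/...*; (0,2)=-1→.OX/XOX/...; (2,0)=-1→.O./XOX/X..; (2,1)=-1→.O./XOX/.X.; (2,2)=-1→.O./XOX/..X
ply 2, O at XO./XOX/... | (0,2)=-1→XOO/XOX/...; (2,0)=+1→XO./XOX/O..*; (2,1)=+1→XO./XOX/.O.; (2,2)=-1→XO./XOX/..O
ply 3, X at XO./XOX/O.. | (0,2)=-1→XOX/XOX/O..*; (2,1)=-1→XO./XOX/OX.; (2,2)=-1→XO./XOX/O.X
ply 4, O at XOX/XOX/O.. | (2,1)=+1→XOX/XOX/OO.*; (2,2)=+0→XOX/XOX/O.O
ply 5: XOX/XOX/OO. is terminal -1 (X); from .O./XOX/... depth 5

PV length from [.O./XOX/...]: 4 plies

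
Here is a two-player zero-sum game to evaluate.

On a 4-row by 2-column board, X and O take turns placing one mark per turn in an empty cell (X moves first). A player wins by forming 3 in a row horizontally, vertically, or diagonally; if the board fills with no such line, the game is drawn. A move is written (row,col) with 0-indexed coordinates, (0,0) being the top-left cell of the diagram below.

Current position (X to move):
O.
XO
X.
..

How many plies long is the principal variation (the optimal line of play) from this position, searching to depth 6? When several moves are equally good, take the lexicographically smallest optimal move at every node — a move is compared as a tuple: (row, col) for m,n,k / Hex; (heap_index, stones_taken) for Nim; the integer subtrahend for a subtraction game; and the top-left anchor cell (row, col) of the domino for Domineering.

ply 1, X at O./XO/X./.. | (0,1)=+0→OX/XO/X./..; (2,1)=+0→O./XO/XX/..; (3,0)=+1→O./XO/X./X.*; (3,1)=+0→O./XO/X./.X
ply 2: O./XO/X./X. is terminal -1 (O); from O./XO/X./.. depth 6

PV length from [O./XO/X./..]: 1 ply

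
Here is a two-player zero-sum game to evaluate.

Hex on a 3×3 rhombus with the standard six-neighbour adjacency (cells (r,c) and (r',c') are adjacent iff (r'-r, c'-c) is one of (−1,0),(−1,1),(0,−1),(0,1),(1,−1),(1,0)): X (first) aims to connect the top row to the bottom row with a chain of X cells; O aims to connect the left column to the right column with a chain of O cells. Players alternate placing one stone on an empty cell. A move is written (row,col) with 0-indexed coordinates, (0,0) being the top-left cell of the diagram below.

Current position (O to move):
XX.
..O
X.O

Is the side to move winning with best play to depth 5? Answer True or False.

O winning at [XX./..O/X.O]: False

p1 O@[XX./..O/X.O]: (0,2)[XXO/..O/X.O]-1* (1,0)[XX./O.O/X.O]-1 (1,1)[XX./.OO/X.O]-1 (2,1)[XX./..O/XOO]-1
p2 X@[XXO/..O/X.O]: (1,0)[XXO/X.O/X.O]+1* (1,1)[XXO/.XO/X.O]+1 (2,1)[XXO/..O/XXO]+1
p3 O@[XXO/X.O/X.O] terminal -1; root [XX./..O/X.O] d5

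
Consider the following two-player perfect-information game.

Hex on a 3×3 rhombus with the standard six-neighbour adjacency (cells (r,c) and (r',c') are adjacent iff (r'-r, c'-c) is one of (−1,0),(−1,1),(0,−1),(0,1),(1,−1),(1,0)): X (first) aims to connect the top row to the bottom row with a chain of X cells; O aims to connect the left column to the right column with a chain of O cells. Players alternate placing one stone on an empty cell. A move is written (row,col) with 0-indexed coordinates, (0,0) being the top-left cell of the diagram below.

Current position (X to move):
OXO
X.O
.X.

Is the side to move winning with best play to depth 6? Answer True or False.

X winning at [OXO/X.O/.X.]: True

[OXO/X.O/.X.] X move#1: (1,1):+1/OXO/XXO/.X.*, (2,0):+1/OXO/X.O/XX., (2,2):+1/OXO/X.O/.XX
[OXO/XXO/.X.] end (terminal -1, O#2); searched OXO/X.O/.X. to 6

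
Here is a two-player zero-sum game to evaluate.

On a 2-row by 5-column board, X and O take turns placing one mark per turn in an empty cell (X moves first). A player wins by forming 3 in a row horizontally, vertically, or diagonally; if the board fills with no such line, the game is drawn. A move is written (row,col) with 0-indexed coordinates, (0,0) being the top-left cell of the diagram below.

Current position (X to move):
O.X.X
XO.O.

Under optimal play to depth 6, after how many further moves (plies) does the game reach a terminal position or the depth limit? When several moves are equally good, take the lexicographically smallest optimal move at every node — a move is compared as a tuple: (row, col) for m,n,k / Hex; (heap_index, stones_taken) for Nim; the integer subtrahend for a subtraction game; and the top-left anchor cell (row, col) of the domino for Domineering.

ply 1, X at O.X.X/XO.O. | (0,1)=-1→OXX.X/XO.O.; (0,3)=+1→O.XXX/XO.O.*; (1,2)=+0→O.X.X/XOXO.; (1,4)=-1→O.X.X/XO.OX
ply 2: O.XXX/XO.O. is terminal -1 (O); from O.X.X/XO.O. depth 6

PV length from [O.X.X/XO.O.]: 1 ply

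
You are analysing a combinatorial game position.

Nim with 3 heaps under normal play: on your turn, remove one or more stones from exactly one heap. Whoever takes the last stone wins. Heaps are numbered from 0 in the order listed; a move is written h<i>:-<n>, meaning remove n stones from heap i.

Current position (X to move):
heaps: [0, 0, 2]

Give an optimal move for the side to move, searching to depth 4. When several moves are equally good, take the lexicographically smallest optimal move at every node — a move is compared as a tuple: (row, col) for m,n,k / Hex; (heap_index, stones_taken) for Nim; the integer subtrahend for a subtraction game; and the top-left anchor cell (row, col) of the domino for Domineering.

X's best at [(0,0,2)]: h2:-2

p1 X@[(0,0,2)]: h2:-1[(0,0,1)]-1 h2:-2[(0,0,0)]+1*
p2 O@[(0,0,0)] terminal -1; root [(0,0,2)] d4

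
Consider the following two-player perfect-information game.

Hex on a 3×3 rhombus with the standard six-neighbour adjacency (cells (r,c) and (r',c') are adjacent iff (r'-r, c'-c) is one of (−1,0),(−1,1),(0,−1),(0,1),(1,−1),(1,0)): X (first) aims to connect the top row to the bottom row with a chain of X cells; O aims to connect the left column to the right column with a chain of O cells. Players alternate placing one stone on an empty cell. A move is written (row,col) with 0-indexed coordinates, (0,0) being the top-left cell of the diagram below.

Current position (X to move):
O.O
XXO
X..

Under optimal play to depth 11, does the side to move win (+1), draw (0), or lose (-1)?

value(O.O/XXO/X.., X) = +1

p1 X@[O.O/XXO/X..]: (0,1)[OXO/XXO/X..]+1* (2,1)[O.O/XXO/XX.]-1 (2,2)[O.O/XXO/X.X]-1
p2 O@[OXO/XXO/X..] terminal -1; root [O.O/XXO/X..] d11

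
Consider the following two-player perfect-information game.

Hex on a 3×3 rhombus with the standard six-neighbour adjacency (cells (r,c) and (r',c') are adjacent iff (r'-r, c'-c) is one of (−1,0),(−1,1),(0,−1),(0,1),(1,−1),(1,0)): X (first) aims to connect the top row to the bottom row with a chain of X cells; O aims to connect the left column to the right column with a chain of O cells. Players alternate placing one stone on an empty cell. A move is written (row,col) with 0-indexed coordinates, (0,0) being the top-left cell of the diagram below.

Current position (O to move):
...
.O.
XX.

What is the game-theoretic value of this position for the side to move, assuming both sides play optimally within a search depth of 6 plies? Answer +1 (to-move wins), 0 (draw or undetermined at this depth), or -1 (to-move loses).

value(.../.O./XX., O) = +1

p1 O@[.../.O./XX.]: (0,0)[O../.O./XX.]+1* (0,1)[.O./.O./XX.]+1 (0,2)[..O/.O./XX.]-1 (1,0)[.../OO./XX.]+1 (1,2)[.../.OO/XX.]-1 (2,2)[.../.O./XXO]-1
p2 X@[O../.O./XX.]: (0,1)[OX./.O./XX.]-1* (0,2)[O.X/.O./XX.]-1 (1,0)[O../XO./XX.]-1 (1,2)[O../.OX/XX.]-1 (2,2)[O../.O./XXX]-1
p3 O@[OX./.O./XX.]: (0,2)[OXO/.O./XX.]-1 (1,0)[OX./OO./XX.]+1* (1,2)[OX./.OO/XX.]-1 (2,2)[OX./.O./XXO]-1
p4 X@[OX./OO./XX.]: (0,2)[OXX/OO./XX.]-1* (1,2)[OX./OOX/XX.]-1 (2,2)[OX./OO./XXX]-1
p5 O@[OXX/OO./XX.]: (1,2)[OXX/OOO/XX.]+1* (2,2)[OXX/OO./XXO]-1
p6 X@[OXX/OOO/XX.] terminal -1; root [.../.O./XX.] d6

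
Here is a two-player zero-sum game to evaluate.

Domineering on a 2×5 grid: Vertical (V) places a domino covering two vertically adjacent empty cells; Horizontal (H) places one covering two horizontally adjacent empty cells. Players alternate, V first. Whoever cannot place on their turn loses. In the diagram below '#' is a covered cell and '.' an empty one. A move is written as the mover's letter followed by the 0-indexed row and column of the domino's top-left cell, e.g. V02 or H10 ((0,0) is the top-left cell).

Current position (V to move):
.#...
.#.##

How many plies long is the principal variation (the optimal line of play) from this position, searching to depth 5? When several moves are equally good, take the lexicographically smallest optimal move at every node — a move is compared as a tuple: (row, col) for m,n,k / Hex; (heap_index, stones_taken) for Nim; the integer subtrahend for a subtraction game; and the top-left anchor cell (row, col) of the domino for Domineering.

PV length from [.#.../.#.##]: 3 plies

[.#.../.#.##] V move#1: V00:-1/##.../##.##, V02:+1/.##../.####*
[.##../.####] H move#2: H03:-1/.####/.####*
[.####/.####] V move#3: V00:+1/#####/#####*
[#####/#####] end (terminal -1, H#4); searched .#.../.#.## to 5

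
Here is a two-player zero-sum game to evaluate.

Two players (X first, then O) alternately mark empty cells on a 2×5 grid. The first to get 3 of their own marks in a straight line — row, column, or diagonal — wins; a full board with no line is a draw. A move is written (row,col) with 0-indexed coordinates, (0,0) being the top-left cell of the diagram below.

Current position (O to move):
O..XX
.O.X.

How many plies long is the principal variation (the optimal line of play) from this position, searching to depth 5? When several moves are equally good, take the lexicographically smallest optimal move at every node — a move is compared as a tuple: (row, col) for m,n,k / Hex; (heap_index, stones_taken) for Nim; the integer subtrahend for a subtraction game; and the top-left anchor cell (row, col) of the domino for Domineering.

PV length from [O..XX/.O.X.]: 5 plies

p1 O@[O..XX/.O.X.]: (0,1)[OO.XX/.O.X.]-1 (0,2)[O.OXX/.O.X.]+0* (1,0)[O..XX/OO.X.]-1 (1,2)[O..XX/.OOX.]-1 (1,4)[O..XX/.O.XO]-1
p2 X@[O.OXX/.O.X.]: (0,1)[OXOXX/.O.X.]+0* (1,0)[O.OXX/XO.X.]-1 (1,2)[O.OXX/.OXX.]-1 (1,4)[O.OXX/.O.XX]-1
p3 O@[OXOXX/.O.X.]: (1,0)[OXOXX/OO.X.]+0* (1,2)[OXOXX/.OOX.]+0 (1,4)[OXOXX/.O.XO]+0
p4 X@[OXOXX/OO.X.]: (1,2)[OXOXX/OOXX.]+0* (1,4)[OXOXX/OO.XX]-1
p5 O@[OXOXX/OOXX.]: (1,4)[OXOXX/OOXXO]+0*
p6 X@[OXOXX/OOXXO] terminal +0; root [O..XX/.O.X.] d5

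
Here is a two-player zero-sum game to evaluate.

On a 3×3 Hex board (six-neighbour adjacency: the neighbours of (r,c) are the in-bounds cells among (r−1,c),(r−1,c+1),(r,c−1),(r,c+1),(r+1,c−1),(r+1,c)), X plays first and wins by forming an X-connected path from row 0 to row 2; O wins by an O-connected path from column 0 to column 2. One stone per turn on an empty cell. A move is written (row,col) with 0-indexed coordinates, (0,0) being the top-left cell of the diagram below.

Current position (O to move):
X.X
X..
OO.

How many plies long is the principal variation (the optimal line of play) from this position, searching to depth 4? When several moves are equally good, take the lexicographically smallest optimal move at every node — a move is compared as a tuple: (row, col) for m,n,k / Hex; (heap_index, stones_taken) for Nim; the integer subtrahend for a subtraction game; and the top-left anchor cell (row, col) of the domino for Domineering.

PV length from [X.X/X../OO.]: 3 plies

[X.X/X../OO.] O move#1: (0,1):+1/XOX/X../OO.*, (1,1):+1/X.X/XO./OO., (1,2):+1/X.X/X.O/OO., (2,2):+1/X.X/X../OOO
[XOX/X../OO.] X move#2: (1,1):-1/XOX/XX./OO.*, (1,2):-1/XOX/X.X/OO., (2,2):-1/XOX/X../OOX
[XOX/XX./OO.] O move#3: (1,2):+1/XOX/XXO/OO.*, (2,2):+1/XOX/XX./OOO
[XOX/XXO/OO.] end (terminal -1, X#4); searched X.X/X../OO. to 4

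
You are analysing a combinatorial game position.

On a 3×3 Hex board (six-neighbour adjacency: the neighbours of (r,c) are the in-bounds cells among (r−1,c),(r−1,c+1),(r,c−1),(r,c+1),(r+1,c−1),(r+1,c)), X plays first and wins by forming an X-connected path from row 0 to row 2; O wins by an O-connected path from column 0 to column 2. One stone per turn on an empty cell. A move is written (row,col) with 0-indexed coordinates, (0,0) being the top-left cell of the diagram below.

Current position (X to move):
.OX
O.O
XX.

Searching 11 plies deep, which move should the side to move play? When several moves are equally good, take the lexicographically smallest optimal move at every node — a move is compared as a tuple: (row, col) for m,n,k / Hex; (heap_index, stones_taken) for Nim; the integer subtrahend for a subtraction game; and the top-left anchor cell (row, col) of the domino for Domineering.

p1 X@[.OX/O.O/XX.]: (0,0)[XOX/O.O/XX.]-1 (1,1)[.OX/OXO/XX.]+1* (2,2)[.OX/O.O/XXX]-1
p2 O@[.OX/OXO/XX.] terminal -1; root [.OX/O.O/XX.] d11

X's best at [.OX/O.O/XX.]: (1,1)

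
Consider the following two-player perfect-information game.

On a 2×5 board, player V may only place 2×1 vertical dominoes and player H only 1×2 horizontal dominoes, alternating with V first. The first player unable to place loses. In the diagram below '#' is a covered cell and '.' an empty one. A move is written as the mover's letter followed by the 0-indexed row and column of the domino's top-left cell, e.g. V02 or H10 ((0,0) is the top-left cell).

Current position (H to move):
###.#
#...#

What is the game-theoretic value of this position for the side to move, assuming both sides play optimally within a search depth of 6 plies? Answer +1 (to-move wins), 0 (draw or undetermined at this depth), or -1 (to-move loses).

value(###.#/#...#, H) = +1

ply 1, H at ###.#/#...# | H11=-1→###.#/###.#; H12=+1→###.#/#.###*
ply 2: ###.#/#.### is terminal -1 (V); from ###.#/#...# depth 6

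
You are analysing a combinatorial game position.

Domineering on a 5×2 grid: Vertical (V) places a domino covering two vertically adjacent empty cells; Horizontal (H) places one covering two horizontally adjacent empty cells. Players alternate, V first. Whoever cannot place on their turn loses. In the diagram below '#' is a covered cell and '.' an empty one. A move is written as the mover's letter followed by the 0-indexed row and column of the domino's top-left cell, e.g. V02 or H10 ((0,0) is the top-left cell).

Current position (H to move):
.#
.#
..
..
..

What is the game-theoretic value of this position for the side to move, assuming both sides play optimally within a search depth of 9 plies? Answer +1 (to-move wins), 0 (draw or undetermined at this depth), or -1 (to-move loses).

value(.#/.#/../../.., H) = +1

ply 1, H at .#/.#/../../.. | H20=-1→.#/.#/##/../..; H30=+1→.#/.#/../##/..*; H40=-1→.#/.#/../../##
ply 2, V at .#/.#/../##/.. | V00=-1→##/##/../##/..*; V10=-1→.#/##/#./##/..
ply 3, H at ##/##/../##/.. | H20=+1→##/##/##/##/..*; H40=+1→##/##/../##/##
ply 4: ##/##/##/##/.. is terminal -1 (V); from .#/.#/../../.. depth 9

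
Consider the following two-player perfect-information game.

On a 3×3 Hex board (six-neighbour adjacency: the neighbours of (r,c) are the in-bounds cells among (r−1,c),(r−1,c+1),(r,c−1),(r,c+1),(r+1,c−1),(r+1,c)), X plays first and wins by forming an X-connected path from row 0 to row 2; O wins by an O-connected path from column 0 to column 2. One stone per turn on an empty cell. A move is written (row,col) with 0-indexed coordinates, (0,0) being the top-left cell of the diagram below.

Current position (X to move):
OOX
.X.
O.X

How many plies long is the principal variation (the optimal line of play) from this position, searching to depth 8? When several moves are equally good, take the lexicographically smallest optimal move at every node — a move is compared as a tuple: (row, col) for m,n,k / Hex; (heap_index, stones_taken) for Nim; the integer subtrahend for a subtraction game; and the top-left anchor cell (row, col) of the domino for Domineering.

ply 1, X at OOX/.X./O.X | (1,0)=+1→OOX/XX./O.X*; (1,2)=+1→OOX/.XX/O.X; (2,1)=+1→OOX/.X./OXX
ply 2, O at OOX/XX./O.X | (1,2)=-1→OOX/XXO/O.X*; (2,1)=-1→OOX/XX./OOX
ply 3, X at OOX/XXO/O.X | (2,1)=+1→OOX/XXO/OXX*
ply 4: OOX/XXO/OXX is terminal -1 (O); from OOX/.X./O.X depth 8

PV length from [OOX/.X./O.X]: 3 plies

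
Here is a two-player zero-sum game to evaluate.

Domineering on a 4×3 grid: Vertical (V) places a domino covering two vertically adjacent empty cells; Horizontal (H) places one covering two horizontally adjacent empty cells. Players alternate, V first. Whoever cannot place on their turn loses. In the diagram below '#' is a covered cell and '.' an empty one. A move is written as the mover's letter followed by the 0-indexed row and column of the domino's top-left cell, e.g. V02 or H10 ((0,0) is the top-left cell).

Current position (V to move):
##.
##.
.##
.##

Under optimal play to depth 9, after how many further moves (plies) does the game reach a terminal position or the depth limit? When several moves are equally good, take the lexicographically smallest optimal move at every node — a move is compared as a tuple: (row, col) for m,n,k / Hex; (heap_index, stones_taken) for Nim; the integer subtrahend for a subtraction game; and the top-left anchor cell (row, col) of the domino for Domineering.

PV length from [##./##./.##/.##]: 1 ply

[##./##./.##/.##] V move#1: V02:+1/###/###/.##/.##*, V20:+1/##./##./###/###
[###/###/.##/.##] end (terminal -1, H#2); searched ##./##./.##/.## to 9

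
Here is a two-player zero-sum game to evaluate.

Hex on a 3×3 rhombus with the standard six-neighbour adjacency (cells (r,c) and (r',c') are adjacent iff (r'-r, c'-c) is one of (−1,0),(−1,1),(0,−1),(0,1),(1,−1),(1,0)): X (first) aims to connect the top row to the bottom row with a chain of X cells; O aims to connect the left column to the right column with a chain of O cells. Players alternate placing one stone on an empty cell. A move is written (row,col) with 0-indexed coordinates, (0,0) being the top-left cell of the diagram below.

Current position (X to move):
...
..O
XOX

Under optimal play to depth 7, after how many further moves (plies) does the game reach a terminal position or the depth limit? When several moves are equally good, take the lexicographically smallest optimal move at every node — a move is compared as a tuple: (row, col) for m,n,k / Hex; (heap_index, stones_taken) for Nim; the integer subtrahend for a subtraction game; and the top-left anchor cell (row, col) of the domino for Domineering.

PV length from [.../..O/XOX]: 5 plies

ply 1, X at .../..O/XOX | (0,0)=+1→X../..O/XOX*; (0,1)=+1→.X./..O/XOX; (0,2)=+1→..X/..O/XOX; (1,0)=+1→.../X.O/XOX; (1,1)=+1→.../.XO/XOX
ply 2, O at X../..O/XOX | (0,1)=-1→XO./..O/XOX*; (0,2)=-1→X.O/..O/XOX; (1,0)=-1→X../O.O/XOX; (1,1)=-1→X../.OO/XOX
ply 3, X at XO./..O/XOX | (0,2)=+1→XOX/..O/XOX*; (1,0)=+1→XO./X.O/XOX; (1,1)=+1→XO./.XO/XOX
ply 4, O at XOX/..O/XOX | (1,0)=-1→XOX/O.O/XOX*; (1,1)=-1→XOX/.OO/XOX
ply 5, X at XOX/O.O/XOX | (1,1)=+1→XOX/OXO/XOX*
ply 6: XOX/OXO/XOX is terminal -1 (O); from .../..O/XOX depth 7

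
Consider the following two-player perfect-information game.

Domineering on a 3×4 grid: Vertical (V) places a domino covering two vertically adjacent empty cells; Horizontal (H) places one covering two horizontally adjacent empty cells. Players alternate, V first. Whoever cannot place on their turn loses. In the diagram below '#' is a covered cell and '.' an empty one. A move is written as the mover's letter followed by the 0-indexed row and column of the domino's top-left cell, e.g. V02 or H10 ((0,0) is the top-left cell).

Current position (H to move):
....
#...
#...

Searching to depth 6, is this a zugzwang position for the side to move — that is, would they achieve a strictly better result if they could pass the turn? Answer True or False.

ply 1, H at ..../#.../#... | H00=-1→##../#.../#...; H01=-1→.##./#.../#...; H02=-1→..##/#.../#...; H11=+1→..../###./#...*; H12=+1→..../#.##/#...; H21=-1→..../#.../###.; H22=-1→..../#.../#.##
ply 2, V at ..../###./#... | V03=-1→...#/####/#...*; V13=-1→..../####/#..#
ply 3, H at ...#/####/#... | H00=+1→##.#/####/#...*; H01=+1→.###/####/#...; H21=+1→...#/####/###.; H22=+1→...#/####/#.##
ply 4: ##.#/####/#... is terminal -1 (V); from ..../#.../#... depth 6
suppose H passes — search the same position with V to move:
pass> ply 1, V at ..../#.../#... | V01=-1→.#../##../#...; V02=+1→..#./#.#./#...*; V03=-1→...#/#..#/#...; V11=-1→..../##../##..; V12=+1→..../#.#./#.#.; V13=-1→..../#..#/#..#
pass> ply 2, H at ..#./#.#./#... | H00=-1→###./#.#./#...*; H21=-1→..#./#.#./###.; H22=-1→..#./#.#./#.##
pass> ply 3, V at ###./#.#./#... | V03=-1→####/#.##/#...; V11=+1→###./###./##..*; V13=-1→###./#.##/#..#
pass> ply 4, H at ###./###./##.. | H22=-1→###./###./####*
pass> ply 5, V at ###./###./#### | V03=+1→####/####/####*
pass> ply 6: ####/####/#### is terminal -1 (H); from ..../#.../#... depth 6
for H: play +1, pass -1

zugzwang(..../#.../#..., H) = False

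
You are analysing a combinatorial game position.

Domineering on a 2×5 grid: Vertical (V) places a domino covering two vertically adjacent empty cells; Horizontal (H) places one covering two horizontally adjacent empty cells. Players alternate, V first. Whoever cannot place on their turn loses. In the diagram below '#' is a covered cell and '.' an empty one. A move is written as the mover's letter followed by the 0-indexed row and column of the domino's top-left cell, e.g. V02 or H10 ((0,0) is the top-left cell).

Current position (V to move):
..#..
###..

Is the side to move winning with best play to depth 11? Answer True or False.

V winning at [..#../###..]: True

ply 1, V at ..#../###.. | V03=+1→..##./####.*; V04=+1→..#.#/###.#
ply 2, H at ..##./####. | H00=-1→####./####.*
ply 3, V at ####./####. | V04=+1→#####/#####*
ply 4: #####/##### is terminal -1 (H); from ..#../###.. depth 11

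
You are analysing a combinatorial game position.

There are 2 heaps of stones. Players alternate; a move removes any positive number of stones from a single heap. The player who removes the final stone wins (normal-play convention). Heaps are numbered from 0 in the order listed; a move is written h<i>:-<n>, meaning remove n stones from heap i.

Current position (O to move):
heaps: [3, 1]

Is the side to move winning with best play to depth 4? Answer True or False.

[(3,1)] O move#1: h0:-1:-1/(2,1), h0:-2:+1/(1,1)*, h0:-3:-1/(0,1), h1:-1:-1/(3,0)
[(1,1)] X move#2: h0:-1:-1/(0,1)*, h1:-1:-1/(1,0)
[(0,1)] O move#3: h1:-1:+1/(0,0)*
[(0,0)] end (terminal -1, X#4); searched (3,1) to 4

O winning at [(3,1)]: True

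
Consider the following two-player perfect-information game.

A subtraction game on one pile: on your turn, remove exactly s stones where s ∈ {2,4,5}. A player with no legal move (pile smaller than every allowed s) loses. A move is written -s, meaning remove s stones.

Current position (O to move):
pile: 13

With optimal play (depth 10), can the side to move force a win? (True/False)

p1 O@[13]: -2[11]-1 -4[9]-1 -5[8]+1*
p2 X@[8]: -2[6]-1* -4[4]-1 -5[3]-1
p3 O@[6]: -2[4]-1 -4[2]-1 -5[1]+1*
p4 X@[1] terminal -1; root [13] d10

O winning at [13]: True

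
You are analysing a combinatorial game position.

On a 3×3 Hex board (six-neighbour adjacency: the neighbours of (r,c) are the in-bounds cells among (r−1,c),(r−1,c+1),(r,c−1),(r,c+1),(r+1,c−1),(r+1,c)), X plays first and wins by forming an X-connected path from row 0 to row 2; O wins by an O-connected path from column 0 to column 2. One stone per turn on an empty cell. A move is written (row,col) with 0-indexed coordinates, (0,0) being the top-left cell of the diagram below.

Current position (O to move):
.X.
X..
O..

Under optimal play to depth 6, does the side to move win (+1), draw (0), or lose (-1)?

ply 1, O at .X./X../O.. | (0,0)=-1→OX./X../O..; (0,2)=+1→.XO/X../O..*; (1,1)=+1→.X./XO./O..; (1,2)=+1→.X./X.O/O..; (2,1)=+1→.X./X../OO.; (2,2)=+1→.X./X../O.O
ply 2, X at .XO/X../O.. | (0,0)=-1→XXO/X../O..*; (1,1)=-1→.XO/XX./O..; (1,2)=-1→.XO/X.X/O..; (2,1)=-1→.XO/X../OX.; (2,2)=-1→.XO/X../O.X
ply 3, O at XXO/X../O.. | (1,1)=+1→XXO/XO./O..*; (1,2)=+1→XXO/X.O/O..; (2,1)=+1→XXO/X../OO.; (2,2)=+1→XXO/X../O.O
ply 4: XXO/XO./O.. is terminal -1 (X); from .X./X../O.. depth 6

value(.X./X../O.., O) = +1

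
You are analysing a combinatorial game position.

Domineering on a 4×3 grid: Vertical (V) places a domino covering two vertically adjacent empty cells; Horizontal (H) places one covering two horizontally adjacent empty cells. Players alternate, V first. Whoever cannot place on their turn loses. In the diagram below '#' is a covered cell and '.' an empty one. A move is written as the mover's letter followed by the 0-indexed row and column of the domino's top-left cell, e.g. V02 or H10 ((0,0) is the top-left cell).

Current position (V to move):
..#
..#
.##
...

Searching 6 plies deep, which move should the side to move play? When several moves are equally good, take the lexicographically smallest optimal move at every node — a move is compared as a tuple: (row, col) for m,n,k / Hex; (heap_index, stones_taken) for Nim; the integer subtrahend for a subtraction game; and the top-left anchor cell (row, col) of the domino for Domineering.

V's best at [..#/..#/.##/...]: V00

p1 V@[..#/..#/.##/...]: V00[#.#/#.#/.##/...]+1* V01[.##/.##/.##/...]+1 V10[..#/#.#/###/...]-1 V20[..#/..#/###/#..]-1
p2 H@[#.#/#.#/.##/...]: H30[#.#/#.#/.##/##.]-1* H31[#.#/#.#/.##/.##]-1
p3 V@[#.#/#.#/.##/##.]: V01[###/###/.##/##.]+1*
p4 H@[###/###/.##/##.] terminal -1; root [..#/..#/.##/...] d6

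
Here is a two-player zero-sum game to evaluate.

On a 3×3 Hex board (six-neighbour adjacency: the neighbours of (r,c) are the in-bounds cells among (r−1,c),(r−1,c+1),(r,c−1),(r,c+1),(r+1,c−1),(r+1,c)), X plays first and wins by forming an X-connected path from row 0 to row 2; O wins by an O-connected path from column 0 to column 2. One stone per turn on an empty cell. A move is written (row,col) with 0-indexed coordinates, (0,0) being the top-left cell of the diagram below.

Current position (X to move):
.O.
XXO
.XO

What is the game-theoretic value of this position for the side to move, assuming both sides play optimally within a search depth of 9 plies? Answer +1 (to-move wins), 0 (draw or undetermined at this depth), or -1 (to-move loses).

value(.O./XXO/.XO, X) = +1

p1 X@[.O./XXO/.XO]: (0,0)[XO./XXO/.XO]+1* (0,2)[.OX/XXO/.XO]+1 (2,0)[.O./XXO/XXO]+1
p2 O@[XO./XXO/.XO] terminal -1; root [.O./XXO/.XO] d9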